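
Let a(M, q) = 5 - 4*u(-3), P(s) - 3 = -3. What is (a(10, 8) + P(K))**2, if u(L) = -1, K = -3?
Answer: 81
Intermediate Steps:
P(s) = 0 (P(s) = 3 - 3 = 0)
a(M, q) = 9 (a(M, q) = 5 - 4*(-1) = 5 + 4 = 9)
(a(10, 8) + P(K))**2 = (9 + 0)**2 = 9**2 = 81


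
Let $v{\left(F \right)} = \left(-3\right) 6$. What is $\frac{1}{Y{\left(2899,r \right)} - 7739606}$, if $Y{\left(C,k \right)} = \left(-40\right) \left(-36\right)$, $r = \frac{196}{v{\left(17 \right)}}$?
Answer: $- \frac{1}{7738166} \approx -1.2923 \cdot 10^{-7}$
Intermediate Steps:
$v{\left(F \right)} = -18$
$r = - \frac{98}{9}$ ($r = \frac{196}{-18} = 196 \left(- \frac{1}{18}\right) = - \frac{98}{9} \approx -10.889$)
$Y{\left(C,k \right)} = 1440$
$\frac{1}{Y{\left(2899,r \right)} - 7739606} = \frac{1}{1440 - 7739606} = \frac{1}{-7738166} = - \frac{1}{7738166}$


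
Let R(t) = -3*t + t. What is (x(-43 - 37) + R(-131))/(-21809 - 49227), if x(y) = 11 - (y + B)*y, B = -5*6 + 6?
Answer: 8047/71036 ≈ 0.11328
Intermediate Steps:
R(t) = -2*t
B = -24 (B = -30 + 6 = -24)
x(y) = 11 - y*(-24 + y) (x(y) = 11 - (y - 24)*y = 11 - (-24 + y)*y = 11 - y*(-24 + y))
(x(-43 - 37) + R(-131))/(-21809 - 49227) = ((11 - (-43 - 37)**2 + 24*(-43 - 37)) - 2*(-131))/(-21809 - 49227) = ((11 - 1*(-80)**2 + 24*(-80)) + 262)/(-71036) = ((11 - 1*6400 - 1920) + 262)*(-1/71036) = ((11 - 6400 - 1920) + 262)*(-1/71036) = (-8309 + 262)*(-1/71036) = -8047*(-1/71036) = 8047/71036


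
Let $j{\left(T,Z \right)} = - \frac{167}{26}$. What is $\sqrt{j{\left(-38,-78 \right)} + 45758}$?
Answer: $\frac{\sqrt{30928066}}{26} \approx 213.9$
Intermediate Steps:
$j{\left(T,Z \right)} = - \frac{167}{26}$ ($j{\left(T,Z \right)} = \left(-167\right) \frac{1}{26} = - \frac{167}{26}$)
$\sqrt{j{\left(-38,-78 \right)} + 45758} = \sqrt{- \frac{167}{26} + 45758} = \sqrt{\frac{1189541}{26}} = \frac{\sqrt{30928066}}{26}$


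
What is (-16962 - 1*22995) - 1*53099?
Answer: -93056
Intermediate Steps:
(-16962 - 1*22995) - 1*53099 = (-16962 - 22995) - 53099 = -39957 - 53099 = -93056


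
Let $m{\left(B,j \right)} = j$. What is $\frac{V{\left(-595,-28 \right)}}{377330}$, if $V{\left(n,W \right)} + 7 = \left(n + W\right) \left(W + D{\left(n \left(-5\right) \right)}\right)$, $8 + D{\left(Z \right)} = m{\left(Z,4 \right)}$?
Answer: $\frac{19929}{377330} \approx 0.052816$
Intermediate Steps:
$D{\left(Z \right)} = -4$ ($D{\left(Z \right)} = -8 + 4 = -4$)
$V{\left(n,W \right)} = -7 + \left(-4 + W\right) \left(W + n\right)$ ($V{\left(n,W \right)} = -7 + \left(n + W\right) \left(W - 4\right) = -7 + \left(W + n\right) \left(-4 + W\right) = -7 + \left(-4 + W\right) \left(W + n\right)$)
$\frac{V{\left(-595,-28 \right)}}{377330} = \frac{-7 + \left(-28\right)^{2} - -112 - -2380 - -16660}{377330} = \left(-7 + 784 + 112 + 2380 + 16660\right) \frac{1}{377330} = 19929 \cdot \frac{1}{377330} = \frac{19929}{377330}$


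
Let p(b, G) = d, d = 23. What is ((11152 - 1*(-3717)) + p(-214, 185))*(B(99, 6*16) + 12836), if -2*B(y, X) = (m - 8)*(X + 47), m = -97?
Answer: 302955402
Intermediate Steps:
p(b, G) = 23
B(y, X) = 4935/2 + 105*X/2 (B(y, X) = -(-97 - 8)*(X + 47)/2 = -(-105)*(47 + X)/2 = -(-4935 - 105*X)/2 = 4935/2 + 105*X/2)
((11152 - 1*(-3717)) + p(-214, 185))*(B(99, 6*16) + 12836) = ((11152 - 1*(-3717)) + 23)*((4935/2 + 105*(6*16)/2) + 12836) = ((11152 + 3717) + 23)*((4935/2 + (105/2)*96) + 12836) = (14869 + 23)*((4935/2 + 5040) + 12836) = 14892*(15015/2 + 12836) = 14892*(40687/2) = 302955402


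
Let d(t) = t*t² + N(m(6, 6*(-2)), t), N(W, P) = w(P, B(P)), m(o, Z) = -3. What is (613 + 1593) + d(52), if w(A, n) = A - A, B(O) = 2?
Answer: 142814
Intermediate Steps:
w(A, n) = 0
N(W, P) = 0
d(t) = t³ (d(t) = t*t² + 0 = t³ + 0 = t³)
(613 + 1593) + d(52) = (613 + 1593) + 52³ = 2206 + 140608 = 142814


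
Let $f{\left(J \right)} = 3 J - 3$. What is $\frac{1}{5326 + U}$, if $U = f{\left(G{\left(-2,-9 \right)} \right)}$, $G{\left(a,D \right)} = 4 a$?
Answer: $\frac{1}{5299} \approx 0.00018871$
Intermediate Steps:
$f{\left(J \right)} = -3 + 3 J$
$U = -27$ ($U = -3 + 3 \cdot 4 \left(-2\right) = -3 + 3 \left(-8\right) = -3 - 24 = -27$)
$\frac{1}{5326 + U} = \frac{1}{5326 - 27} = \frac{1}{5299}$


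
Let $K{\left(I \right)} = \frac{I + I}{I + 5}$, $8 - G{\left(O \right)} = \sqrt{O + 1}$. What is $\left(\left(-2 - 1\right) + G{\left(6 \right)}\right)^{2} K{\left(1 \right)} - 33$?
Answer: $-33 + \frac{\left(5 - \sqrt{7}\right)^{2}}{3} \approx -31.152$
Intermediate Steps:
$G{\left(O \right)} = 8 - \sqrt{1 + O}$ ($G{\left(O \right)} = 8 - \sqrt{O + 1} = 8 - \sqrt{1 + O}$)
$K{\left(I \right)} = \frac{2 I}{5 + I}$
$\left(\left(-2 - 1\right) + G{\left(6 \right)}\right)^{2} K{\left(1 \right)} - 33 = \left(\left(-2 - 1\right) + \left(8 - \sqrt{1 + 6}\right)\right)^{2} \cdot 2 \cdot 1 \frac{1}{5 + 1} - 33 = \left(-3 + \left(8 - \sqrt{7}\right)\right)^{2} \cdot 2 \cdot 1 \cdot \frac{1}{6} - 33 = \left(5 - \sqrt{7}\right)^{2} \cdot 2 \cdot 1 \cdot \frac{1}{6} - 33 = \left(5 - \sqrt{7}\right)^{2} \cdot \frac{1}{3} - 33 = \frac{\left(5 - \sqrt{7}\right)^{2}}{3} - 33 = -33 + \frac{\left(5 - \sqrt{7}\right)^{2}}{3}$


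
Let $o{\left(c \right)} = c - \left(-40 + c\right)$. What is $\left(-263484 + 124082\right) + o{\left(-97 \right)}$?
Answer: $-139362$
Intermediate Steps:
$o{\left(c \right)} = 40$
$\left(-263484 + 124082\right) + o{\left(-97 \right)} = \left(-263484 + 124082\right) + 40 = -139402 + 40 = -139362$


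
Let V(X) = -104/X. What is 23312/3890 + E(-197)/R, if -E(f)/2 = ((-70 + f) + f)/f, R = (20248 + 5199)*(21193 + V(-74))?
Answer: 45822134462783352/7646195235072715 ≈ 5.9928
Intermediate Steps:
R = 19955359271/37 (R = (20248 + 5199)*(21193 - 104/(-74)) = 25447*(21193 - 104*(-1/74)) = 25447*(21193 + 52/37) = 25447*(784193/37) = 19955359271/37 ≈ 5.3933e+8)
E(f) = -2*(-70 + 2*f)/f (E(f) = -2*((-70 + f) + f)/f = -2*(-70 + 2*f)/f)
23312/3890 + E(-197)/R = 23312/3890 + (-4 + 140/(-197))/(19955359271/37) = 23312*(1/3890) + (-4 + 140*(-1/197))*(37/19955359271) = 11656/1945 + (-4 - 140/197)*(37/19955359271) = 11656/1945 - 928/197*37/19955359271 = 11656/1945 - 34336/3931205776387 = 45822134462783352/7646195235072715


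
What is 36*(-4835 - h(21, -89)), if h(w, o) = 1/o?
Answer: -15491304/89 ≈ -1.7406e+5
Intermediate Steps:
36*(-4835 - h(21, -89)) = 36*(-4835 - 1/(-89)) = 36*(-4835 - 1*(-1/89)) = 36*(-4835 + 1/89) = 36*(-430314/89) = -15491304/89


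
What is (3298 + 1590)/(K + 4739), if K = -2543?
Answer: 1222/549 ≈ 2.2259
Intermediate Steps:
(3298 + 1590)/(K + 4739) = (3298 + 1590)/(-2543 + 4739) = 4888/2196 = 4888*(1/2196) = 1222/549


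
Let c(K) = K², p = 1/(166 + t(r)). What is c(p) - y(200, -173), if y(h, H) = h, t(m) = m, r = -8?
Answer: -4992799/24964 ≈ -200.00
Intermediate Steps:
p = 1/158 (p = 1/(166 - 8) = 1/158 ≈ 0.0063291)
c(p) - y(200, -173) = (1/158)² - 1*200 = 1/24964 - 200 = -4992799/24964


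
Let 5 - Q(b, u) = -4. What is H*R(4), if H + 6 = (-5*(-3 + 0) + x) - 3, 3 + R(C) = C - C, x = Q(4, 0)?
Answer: -45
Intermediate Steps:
Q(b, u) = 9 (Q(b, u) = 5 - 1*(-4) = 5 + 4 = 9)
x = 9
R(C) = -3 (R(C) = -3 + (C - C) = -3 + 0 = -3)
H = 15 (H = -6 + ((-5*(-3 + 0) + 9) - 3) = -6 + ((-5*(-3) + 9) - 3) = -6 + ((15 + 9) - 3) = -6 + (24 - 3) = -6 + 21 = 15)
H*R(4) = 15*(-3) = -45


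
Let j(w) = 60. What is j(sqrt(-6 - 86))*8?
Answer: 480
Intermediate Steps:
j(sqrt(-6 - 86))*8 = 60*8 = 480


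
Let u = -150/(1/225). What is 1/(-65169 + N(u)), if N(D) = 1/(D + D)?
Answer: -67500/4398907501 ≈ -1.5345e-5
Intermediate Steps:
u = -33750 (u = -150/1/225 = -150*225 = -33750)
N(D) = 1/(2*D)
1/(-65169 + N(u)) = 1/(-65169 + (½)/(-33750)) = 1/(-65169 + (½)*(-1/33750)) = 1/(-65169 - 1/67500) = 1/(-4398907501/67500) = -67500/4398907501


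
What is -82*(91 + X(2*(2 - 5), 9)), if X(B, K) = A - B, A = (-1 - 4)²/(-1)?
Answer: -5904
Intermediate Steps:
A = -25 (A = (-5)²*(-1) = 25*(-1) = -25)
X(B, K) = -25 - B
-82*(91 + X(2*(2 - 5), 9)) = -82*(91 + (-25 - 2*(2 - 5))) = -82*(91 + (-25 - 2*(-3))) = -82*(91 + (-25 - 1*(-6))) = -82*(91 + (-25 + 6)) = -82*(91 - 19) = -82*72 = -5904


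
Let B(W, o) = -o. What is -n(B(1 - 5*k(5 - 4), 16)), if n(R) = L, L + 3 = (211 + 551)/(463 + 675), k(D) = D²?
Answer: 1326/569 ≈ 2.3304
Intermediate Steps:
L = -1326/569 (L = -3 + (211 + 551)/(463 + 675) = -3 + 762/1138 = -3 + 762*(1/1138) = -3 + 381/569 = -1326/569 ≈ -2.3304)
n(R) = -1326/569
-n(B(1 - 5*k(5 - 4), 16)) = -1*(-1326/569) = 1326/569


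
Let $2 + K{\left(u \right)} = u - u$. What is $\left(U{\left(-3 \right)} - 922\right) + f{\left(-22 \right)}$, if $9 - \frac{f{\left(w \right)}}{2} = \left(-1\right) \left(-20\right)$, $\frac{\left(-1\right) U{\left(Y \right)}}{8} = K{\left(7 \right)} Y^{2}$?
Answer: $-800$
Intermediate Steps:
$K{\left(u \right)} = -2$ ($K{\left(u \right)} = -2 + \left(u - u\right) = -2 + 0 = -2$)
$U{\left(Y \right)} = 16 Y^{2}$ ($U{\left(Y \right)} = - 8 \left(- 2 Y^{2}\right) = 16 Y^{2}$)
$f{\left(w \right)} = -22$ ($f{\left(w \right)} = 18 - 2 \left(\left(-1\right) \left(-20\right)\right) = 18 - 40 = -22$)
$\left(U{\left(-3 \right)} - 922\right) + f{\left(-22 \right)} = \left(16 \left(-3\right)^{2} - 922\right) - 22 = \left(16 \cdot 9 - 922\right) - 22 = \left(144 - 922\right) - 22 = -778 - 22 = -800$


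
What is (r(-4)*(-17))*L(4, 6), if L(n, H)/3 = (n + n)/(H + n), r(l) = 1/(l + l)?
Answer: 51/10 ≈ 5.1000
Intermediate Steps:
r(l) = 1/(2*l)
L(n, H) = 6*n/(H + n) (L(n, H) = 3*((n + n)/(H + n)) = 3*((2*n)/(H + n)) = 3*(2*n/(H + n)) = 6*n/(H + n))
(r(-4)*(-17))*L(4, 6) = (((1/2)/(-4))*(-17))*(6*4/(6 + 4)) = (((1/2)*(-1/4))*(-17))*(6*4/10) = (-1/8*(-17))*(6*4*(1/10)) = (17/8)*(12/5) = 51/10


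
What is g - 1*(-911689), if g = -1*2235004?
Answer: -1323315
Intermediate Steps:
g = -2235004
g - 1*(-911689) = -2235004 - 1*(-911689) = -2235004 + 911689 = -1323315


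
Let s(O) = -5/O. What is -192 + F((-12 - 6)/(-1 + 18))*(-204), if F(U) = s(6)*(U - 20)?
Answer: -3772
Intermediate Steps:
F(U) = 50/3 - 5*U/6 (F(U) = (-5/6)*(U - 20) = (-5*⅙)*(-20 + U) = -5*(-20 + U)/6 = 50/3 - 5*U/6)
-192 + F((-12 - 6)/(-1 + 18))*(-204) = -192 + (50/3 - 5*(-12 - 6)/(6*(-1 + 18)))*(-204) = -192 + (50/3 - (-15)/17)*(-204) = -192 + (50/3 - ⅚*(-18/17))*(-204) = -192 + (50/3 + 15/17)*(-204) = -192 + (895/51)*(-204) = -192 - 3580 = -3772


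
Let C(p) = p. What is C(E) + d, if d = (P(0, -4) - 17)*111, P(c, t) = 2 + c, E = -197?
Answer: -1862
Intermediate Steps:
d = -1665 (d = ((2 + 0) - 17)*111 = (2 - 17)*111 = -15*111 = -1665)
C(E) + d = -197 - 1665 = -1862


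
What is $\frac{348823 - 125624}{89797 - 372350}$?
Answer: $- \frac{223199}{282553} \approx -0.78994$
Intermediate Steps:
$\frac{348823 - 125624}{89797 - 372350} = \frac{223199}{-282553} = 223199 \left(- \frac{1}{282553}\right) = - \frac{223199}{282553}$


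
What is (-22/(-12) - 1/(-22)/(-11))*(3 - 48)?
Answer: -9960/121 ≈ -82.314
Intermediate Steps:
(-22/(-12) - 1/(-22)/(-11))*(3 - 48) = (-22*(-1/12) - 1*(-1/22)*(-1/11))*(-45) = (11/6 + (1/22)*(-1/11))*(-45) = (11/6 - 1/242)*(-45) = (664/363)*(-45) = -9960/121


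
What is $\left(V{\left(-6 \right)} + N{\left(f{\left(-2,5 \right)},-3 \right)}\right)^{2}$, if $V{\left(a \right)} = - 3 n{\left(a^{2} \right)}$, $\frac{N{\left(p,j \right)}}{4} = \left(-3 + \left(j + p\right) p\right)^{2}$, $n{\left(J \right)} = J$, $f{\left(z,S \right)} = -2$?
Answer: $7744$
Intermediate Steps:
$N{\left(p,j \right)} = 4 \left(-3 + p \left(j + p\right)\right)^{2}$ ($N{\left(p,j \right)} = 4 \left(-3 + \left(j + p\right) p\right)^{2} = 4 \left(-3 + p \left(j + p\right)\right)^{2}$)
$V{\left(a \right)} = - 3 a^{2}$
$\left(V{\left(-6 \right)} + N{\left(f{\left(-2,5 \right)},-3 \right)}\right)^{2} = \left(- 3 \left(-6\right)^{2} + 4 \left(-3 + \left(-2\right)^{2} - -6\right)^{2}\right)^{2} = \left(\left(-3\right) 36 + 4 \left(-3 + 4 + 6\right)^{2}\right)^{2} = \left(-108 + 4 \cdot 7^{2}\right)^{2} = \left(-108 + 4 \cdot 49\right)^{2} = \left(-108 + 196\right)^{2} = 88^{2} = 7744$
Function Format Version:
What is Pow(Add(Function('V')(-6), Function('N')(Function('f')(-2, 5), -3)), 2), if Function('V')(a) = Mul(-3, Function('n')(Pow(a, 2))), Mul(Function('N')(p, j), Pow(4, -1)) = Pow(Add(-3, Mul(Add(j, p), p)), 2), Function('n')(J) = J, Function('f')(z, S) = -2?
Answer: 7744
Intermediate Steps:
Function('N')(p, j) = Mul(4, Pow(Add(-3, Mul(p, Add(j, p))), 2)) (Function('N')(p, j) = Mul(4, Pow(Add(-3, Mul(Add(j, p), p)), 2)) = Mul(4, Pow(Add(-3, Mul(p, Add(j, p))), 2)))
Function('V')(a) = Mul(-3, Pow(a, 2))
Pow(Add(Function('V')(-6), Function('N')(Function('f')(-2, 5), -3)), 2) = Pow(Add(Mul(-3, Pow(-6, 2)), Mul(4, Pow(Add(-3, Pow(-2, 2), Mul(-3, -2)), 2))), 2) = Pow(Add(Mul(-3, 36), Mul(4, Pow(Add(-3, 4, 6), 2))), 2) = Pow(Add(-108, Mul(4, Pow(7, 2))), 2) = Pow(Add(-108, Mul(4, 49)), 2) = Pow(Add(-108, 196), 2) = Pow(88, 2) = 7744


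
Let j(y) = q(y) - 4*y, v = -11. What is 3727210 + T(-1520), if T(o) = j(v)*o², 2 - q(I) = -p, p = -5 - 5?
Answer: 86901610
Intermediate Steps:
p = -10
q(I) = -8 (q(I) = 2 - (-1)*(-10) = 2 - 1*10 = 2 - 10 = -8)
j(y) = -8 - 4*y
T(o) = 36*o² (T(o) = (-8 - 4*(-11))*o² = (-8 + 44)*o² = 36*o²)
3727210 + T(-1520) = 3727210 + 36*(-1520)² = 3727210 + 36*2310400 = 3727210 + 83174400 = 86901610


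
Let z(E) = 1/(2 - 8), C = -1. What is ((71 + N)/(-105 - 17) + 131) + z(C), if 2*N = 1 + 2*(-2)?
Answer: 95353/732 ≈ 130.26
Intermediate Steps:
N = -3/2 (N = (1 + 2*(-2))/2 = (1 - 4)/2 = (½)*(-3) = -3/2 ≈ -1.5000)
z(E) = -⅙ (z(E) = 1/(-6) = -⅙)
((71 + N)/(-105 - 17) + 131) + z(C) = ((71 - 3/2)/(-105 - 17) + 131) - ⅙ = ((139/2)/(-122) + 131) - ⅙ = ((139/2)*(-1/122) + 131) - ⅙ = (-139/244 + 131) - ⅙ = 31825/244 - ⅙ = 95353/732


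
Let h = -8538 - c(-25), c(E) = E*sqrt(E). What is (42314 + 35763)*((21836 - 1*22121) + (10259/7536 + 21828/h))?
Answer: -12278094131702708021/549472887984 - 213033094500*I/72913069 ≈ -2.2345e+7 - 2921.7*I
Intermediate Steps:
c(E) = E**(3/2)
h = -8538 + 125*I (h = -8538 - (-25)**(3/2) = -8538 - (-125)*I = -8538 + 125*I ≈ -8538.0 + 125.0*I)
(42314 + 35763)*((21836 - 1*22121) + (10259/7536 + 21828/h)) = (42314 + 35763)*((21836 - 1*22121) + (10259/7536 + 21828/(-8538 + 125*I))) = 78077*((21836 - 22121) + (10259*(1/7536) + 21828*((-8538 - 125*I)/72913069))) = 78077*(-285 + (10259/7536 + 21828*(-8538 - 125*I)/72913069)) = 78077*(-2137501/7536 + 21828*(-8538 - 125*I)/72913069) = -166889665577/7536 + 1704264756*(-8538 - 125*I)/72913069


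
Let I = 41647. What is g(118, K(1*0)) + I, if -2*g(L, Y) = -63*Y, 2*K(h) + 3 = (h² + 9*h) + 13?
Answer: 83609/2 ≈ 41805.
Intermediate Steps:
K(h) = 5 + h²/2 + 9*h/2 (K(h) = -3/2 + ((h² + 9*h) + 13)/2 = -3/2 + (13 + h² + 9*h)/2 = -3/2 + (13/2 + h²/2 + 9*h/2) = 5 + h²/2 + 9*h/2)
g(L, Y) = 63*Y/2 (g(L, Y) = -(-63)*Y/2 = 63*Y/2)
g(118, K(1*0)) + I = 63*(5 + (1*0)²/2 + 9*(1*0)/2)/2 + 41647 = 63*(5 + (½)*0² + (9/2)*0)/2 + 41647 = 63*(5 + (½)*0 + 0)/2 + 41647 = 63*(5 + 0 + 0)/2 + 41647 = (63/2)*5 + 41647 = 315/2 + 41647 = 83609/2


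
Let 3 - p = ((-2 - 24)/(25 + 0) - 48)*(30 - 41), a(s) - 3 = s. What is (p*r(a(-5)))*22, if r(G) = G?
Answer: 590084/25 ≈ 23603.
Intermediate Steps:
a(s) = 3 + s
p = -13411/25 (p = 3 - ((-2 - 24)/(25 + 0) - 48)*(30 - 41) = 3 - (-26/25 - 48)*(-11) = 3 - (-1226)*(-11)/25 = 3 - 1*13486/25 = 3 - 13486/25 = -13411/25 ≈ -536.44)
(p*r(a(-5)))*22 = -13411*(3 - 5)/25*22 = -13411/25*(-2)*22 = (26822/25)*22 = 590084/25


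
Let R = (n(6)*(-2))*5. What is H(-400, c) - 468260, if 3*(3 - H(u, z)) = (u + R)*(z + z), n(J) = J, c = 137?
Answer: -1278731/3 ≈ -4.2624e+5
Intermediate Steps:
R = -60 (R = (6*(-2))*5 = -12*5 = -60)
H(u, z) = 3 - 2*z*(-60 + u)/3 (H(u, z) = 3 - (u - 60)*(z + z)/3 = 3 - (-60 + u)*2*z/3 = 3 - 2*z*(-60 + u)/3)
H(-400, c) - 468260 = (3 + 40*137 - 2/3*(-400)*137) - 468260 = (3 + 5480 + 109600/3) - 468260 = 126049/3 - 468260 = -1278731/3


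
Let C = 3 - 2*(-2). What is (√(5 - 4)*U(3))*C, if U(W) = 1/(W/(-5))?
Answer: -35/3 ≈ -11.667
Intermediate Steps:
C = 7 (C = 3 - 1*(-4) = 3 + 4 = 7)
U(W) = -5/W (U(W) = 1/(W*(-⅕)) = 1/(-W/5) = -5/W)
(√(5 - 4)*U(3))*C = (√(5 - 4)*(-5/3))*7 = (√1*(-5*⅓))*7 = (1*(-5/3))*7 = -5/3*7 = -35/3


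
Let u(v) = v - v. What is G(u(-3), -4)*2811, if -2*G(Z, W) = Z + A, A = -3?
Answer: 8433/2 ≈ 4216.5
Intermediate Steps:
u(v) = 0
G(Z, W) = 3/2 - Z/2 (G(Z, W) = -(Z - 3)/2 = -(-3 + Z)/2 = 3/2 - Z/2)
G(u(-3), -4)*2811 = (3/2 - ½*0)*2811 = (3/2 + 0)*2811 = (3/2)*2811 = 8433/2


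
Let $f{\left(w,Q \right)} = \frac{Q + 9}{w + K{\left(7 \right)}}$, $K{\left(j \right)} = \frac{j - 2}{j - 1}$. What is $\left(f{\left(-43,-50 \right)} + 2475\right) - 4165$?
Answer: $- \frac{427324}{253} \approx -1689.0$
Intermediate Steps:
$K{\left(j \right)} = \frac{-2 + j}{-1 + j}$
$f{\left(w,Q \right)} = \frac{9 + Q}{\frac{5}{6} + w}$ ($f{\left(w,Q \right)} = \frac{Q + 9}{w + \frac{-2 + 7}{-1 + 7}} = \frac{9 + Q}{w + \frac{1}{6} \cdot 5} = \frac{9 + Q}{w + \frac{5}{6}} = \frac{9 + Q}{\frac{5}{6} + w}$)
$\left(f{\left(-43,-50 \right)} + 2475\right) - 4165 = \left(\frac{6 \left(9 - 50\right)}{5 + 6 \left(-43\right)} + 2475\right) - 4165 = \left(6 \frac{1}{5 - 258} \left(-41\right) + 2475\right) - 4165 = \left(6 \frac{1}{-253} \left(-41\right) + 2475\right) - 4165 = \left(6 \left(- \frac{1}{253}\right) \left(-41\right) + 2475\right) - 4165 = \left(\frac{246}{253} + 2475\right) - 4165 = \frac{626421}{253} - 4165 = - \frac{427324}{253}$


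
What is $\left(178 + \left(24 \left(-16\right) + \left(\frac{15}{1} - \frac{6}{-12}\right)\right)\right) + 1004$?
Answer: $\frac{1627}{2} \approx 813.5$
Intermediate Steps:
$\left(178 + \left(24 \left(-16\right) + \left(\frac{15}{1} - \frac{6}{-12}\right)\right)\right) + 1004 = \left(178 + \left(-384 + \left(15 \cdot 1 - - \frac{1}{2}\right)\right)\right) + 1004 = \left(178 + \left(-384 + \left(15 + \frac{1}{2}\right)\right)\right) + 1004 = \left(178 + \left(-384 + \frac{31}{2}\right)\right) + 1004 = \left(178 - \frac{737}{2}\right) + 1004 = - \frac{381}{2} + 1004 = \frac{1627}{2}$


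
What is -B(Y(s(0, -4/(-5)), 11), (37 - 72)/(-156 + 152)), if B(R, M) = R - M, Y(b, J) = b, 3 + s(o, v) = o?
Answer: 47/4 ≈ 11.750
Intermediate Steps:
s(o, v) = -3 + o
-B(Y(s(0, -4/(-5)), 11), (37 - 72)/(-156 + 152)) = -((-3 + 0) - (37 - 72)/(-156 + 152)) = -(-3 - (-35)/(-4)) = -(-3 - (-35)*(-1)/4) = -(-3 - 1*35/4) = -(-3 - 35/4) = -1*(-47/4) = 47/4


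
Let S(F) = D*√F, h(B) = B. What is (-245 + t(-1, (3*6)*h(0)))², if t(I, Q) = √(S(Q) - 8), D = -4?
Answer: 60017 - 980*I*√2 ≈ 60017.0 - 1385.9*I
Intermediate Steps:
S(F) = -4*√F
t(I, Q) = √(-8 - 4*√Q) (t(I, Q) = √(-4*√Q - 8) = √(-8 - 4*√Q))
(-245 + t(-1, (3*6)*h(0)))² = (-245 + 2*√(-2 - √((3*6)*0)))² = (-245 + 2*√(-2 - √(18*0)))² = (-245 + 2*√(-2 - √0))² = (-245 + 2*√(-2 - 1*0))² = (-245 + 2*√(-2 + 0))² = (-245 + 2*√(-2))² = (-245 + 2*(I*√2))² = (-245 + 2*I*√2)²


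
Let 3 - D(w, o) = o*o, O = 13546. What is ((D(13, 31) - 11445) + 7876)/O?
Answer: -4527/13546 ≈ -0.33419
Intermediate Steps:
D(w, o) = 3 - o² (D(w, o) = 3 - o*o = 3 - o²)
((D(13, 31) - 11445) + 7876)/O = (((3 - 1*31²) - 11445) + 7876)/13546 = (((3 - 1*961) - 11445) + 7876)*(1/13546) = (((3 - 961) - 11445) + 7876)*(1/13546) = ((-958 - 11445) + 7876)*(1/13546) = (-12403 + 7876)*(1/13546) = -4527*1/13546 = -4527/13546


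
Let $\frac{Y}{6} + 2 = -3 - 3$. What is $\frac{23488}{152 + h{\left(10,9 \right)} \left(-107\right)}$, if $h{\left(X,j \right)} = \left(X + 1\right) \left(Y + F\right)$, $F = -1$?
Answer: $\frac{23488}{57825} \approx 0.40619$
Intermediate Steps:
$Y = -48$ ($Y = -12 + 6 \left(-3 - 3\right) = -12 + 6 \left(-6\right) = -12 - 36 = -48$)
$h{\left(X,j \right)} = -49 - 49 X$ ($h{\left(X,j \right)} = \left(X + 1\right) \left(-48 - 1\right) = \left(1 + X\right) \left(-49\right) = -49 - 49 X$)
$\frac{23488}{152 + h{\left(10,9 \right)} \left(-107\right)} = \frac{23488}{152 + \left(-49 - 490\right) \left(-107\right)} = \frac{23488}{152 - -57673} = \frac{23488}{152 + 57673} = \frac{23488}{57825}$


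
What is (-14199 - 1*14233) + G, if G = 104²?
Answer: -17616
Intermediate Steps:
G = 10816
(-14199 - 1*14233) + G = (-14199 - 1*14233) + 10816 = (-14199 - 14233) + 10816 = -28432 + 10816 = -17616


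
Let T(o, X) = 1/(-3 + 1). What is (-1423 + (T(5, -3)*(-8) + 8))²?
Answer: 1990921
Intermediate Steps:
T(o, X) = -½ (T(o, X) = 1/(-2) = -½)
(-1423 + (T(5, -3)*(-8) + 8))² = (-1423 + (-½*(-8) + 8))² = (-1423 + (4 + 8))² = (-1423 + 12)² = (-1411)² = 1990921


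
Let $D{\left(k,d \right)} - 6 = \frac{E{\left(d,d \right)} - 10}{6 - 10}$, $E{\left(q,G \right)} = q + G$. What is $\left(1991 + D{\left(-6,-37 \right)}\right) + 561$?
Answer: $2579$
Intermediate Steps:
$E{\left(q,G \right)} = G + q$
$D{\left(k,d \right)} = \frac{17}{2} - \frac{d}{2}$ ($D{\left(k,d \right)} = 6 + \frac{\left(d + d\right) - 10}{6 - 10} = 6 + \frac{2 d - 10}{-4} = 6 + \left(-10 + 2 d\right) \left(- \frac{1}{4}\right) = 6 - \left(- \frac{5}{2} + \frac{d}{2}\right) = \frac{17}{2} - \frac{d}{2}$)
$\left(1991 + D{\left(-6,-37 \right)}\right) + 561 = \left(1991 + \left(\frac{17}{2} - - \frac{37}{2}\right)\right) + 561 = \left(1991 + \left(\frac{17}{2} + \frac{37}{2}\right)\right) + 561 = \left(1991 + 27\right) + 561 = 2018 + 561 = 2579$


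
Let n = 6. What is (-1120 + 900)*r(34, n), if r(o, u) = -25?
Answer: 5500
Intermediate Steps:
(-1120 + 900)*r(34, n) = (-1120 + 900)*(-25) = -220*(-25) = 5500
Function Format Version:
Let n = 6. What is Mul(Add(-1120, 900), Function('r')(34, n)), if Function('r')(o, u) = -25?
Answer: 5500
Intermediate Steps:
Mul(Add(-1120, 900), Function('r')(34, n)) = Mul(Add(-1120, 900), -25) = Mul(-220, -25) = 5500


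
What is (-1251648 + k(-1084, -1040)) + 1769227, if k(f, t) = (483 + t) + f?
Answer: 515938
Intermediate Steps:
k(f, t) = 483 + f + t
(-1251648 + k(-1084, -1040)) + 1769227 = (-1251648 + (483 - 1084 - 1040)) + 1769227 = (-1251648 - 1641) + 1769227 = -1253289 + 1769227 = 515938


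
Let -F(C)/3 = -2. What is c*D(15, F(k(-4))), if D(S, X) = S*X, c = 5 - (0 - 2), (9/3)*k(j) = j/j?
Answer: 630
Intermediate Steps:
k(j) = ⅓ (k(j) = (j/j)/3 = (⅓)*1 = ⅓)
F(C) = 6 (F(C) = -3*(-2) = 6)
c = 7 (c = 5 - 1*(-2) = 5 + 2 = 7)
c*D(15, F(k(-4))) = 7*(15*6) = 7*90 = 630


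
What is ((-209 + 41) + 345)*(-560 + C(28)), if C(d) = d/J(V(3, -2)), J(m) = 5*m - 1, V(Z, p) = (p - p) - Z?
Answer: -397719/4 ≈ -99430.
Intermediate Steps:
V(Z, p) = -Z (V(Z, p) = 0 - Z = -Z)
J(m) = -1 + 5*m
C(d) = -d/16 (C(d) = d/(-1 + 5*(-1*3)) = d/(-1 + 5*(-3)) = d/(-1 - 15) = d/(-16) = d*(-1/16) = -d/16)
((-209 + 41) + 345)*(-560 + C(28)) = ((-209 + 41) + 345)*(-560 - 1/16*28) = (-168 + 345)*(-560 - 7/4) = 177*(-2247/4) = -397719/4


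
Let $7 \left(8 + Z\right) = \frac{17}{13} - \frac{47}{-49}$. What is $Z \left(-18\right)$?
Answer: $\frac{616104}{4459} \approx 138.17$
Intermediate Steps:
$Z = - \frac{34228}{4459}$ ($Z = -8 + \frac{\frac{17}{13} - \frac{47}{-49}}{7} = -8 + \frac{17 \cdot \frac{1}{13} - - \frac{47}{49}}{7} = -8 + \frac{\frac{17}{13} + \frac{47}{49}}{7} = -8 + \frac{1}{7} \cdot \frac{1444}{637} = -8 + \frac{1444}{4459} = - \frac{34228}{4459} \approx -7.6762$)
$Z \left(-18\right) = \left(- \frac{34228}{4459}\right) \left(-18\right) = \frac{616104}{4459}$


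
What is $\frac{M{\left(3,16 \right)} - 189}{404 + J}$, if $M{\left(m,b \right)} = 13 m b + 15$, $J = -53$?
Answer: $\frac{50}{39} \approx 1.2821$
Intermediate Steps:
$M{\left(m,b \right)} = 15 + 13 b m$ ($M{\left(m,b \right)} = 13 b m + 15 = 15 + 13 b m$)
$\frac{M{\left(3,16 \right)} - 189}{404 + J} = \frac{\left(15 + 13 \cdot 16 \cdot 3\right) - 189}{404 - 53} = \frac{\left(15 + 624\right) - 189}{351} = \left(639 - 189\right) \frac{1}{351} = 450 \cdot \frac{1}{351} = \frac{50}{39}$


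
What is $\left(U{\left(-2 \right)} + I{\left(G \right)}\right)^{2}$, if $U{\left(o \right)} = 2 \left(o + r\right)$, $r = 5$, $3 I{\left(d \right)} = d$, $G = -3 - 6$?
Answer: $9$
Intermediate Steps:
$G = -9$ ($G = -3 - 6 = -9$)
$I{\left(d \right)} = \frac{d}{3}$
$U{\left(o \right)} = 10 + 2 o$ ($U{\left(o \right)} = 2 \left(o + 5\right) = 2 \left(5 + o\right) = 10 + 2 o$)
$\left(U{\left(-2 \right)} + I{\left(G \right)}\right)^{2} = \left(\left(10 + 2 \left(-2\right)\right) + \frac{1}{3} \left(-9\right)\right)^{2} = \left(\left(10 - 4\right) - 3\right)^{2} = \left(6 - 3\right)^{2} = 3^{2} = 9$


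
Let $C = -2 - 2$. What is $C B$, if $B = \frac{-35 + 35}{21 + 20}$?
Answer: $0$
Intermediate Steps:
$C = -4$
$B = 0$ ($B = \frac{0}{41} = 0 \cdot \frac{1}{41} = 0$)
$C B = \left(-4\right) 0 = 0$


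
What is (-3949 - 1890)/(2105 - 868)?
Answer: -5839/1237 ≈ -4.7203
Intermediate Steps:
(-3949 - 1890)/(2105 - 868) = -5839/1237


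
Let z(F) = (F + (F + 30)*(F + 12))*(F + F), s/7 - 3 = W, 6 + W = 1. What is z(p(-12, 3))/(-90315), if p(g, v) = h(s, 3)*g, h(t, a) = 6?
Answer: 4352/1115 ≈ 3.9031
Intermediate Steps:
W = -5 (W = -6 + 1 = -5)
s = -14 (s = 21 + 7*(-5) = 21 - 35 = -14)
p(g, v) = 6*g
z(F) = 2*F*(F + (12 + F)*(30 + F)) (z(F) = (F + (30 + F)*(12 + F))*(2*F) = (F + (12 + F)*(30 + F))*(2*F) = 2*F*(F + (12 + F)*(30 + F)))
z(p(-12, 3))/(-90315) = (2*(6*(-12))*(360 + (6*(-12))**2 + 43*(6*(-12))))/(-90315) = (2*(-72)*(360 + (-72)**2 + 43*(-72)))*(-1/90315) = (2*(-72)*(360 + 5184 - 3096))*(-1/90315) = (2*(-72)*2448)*(-1/90315) = -352512*(-1/90315) = 4352/1115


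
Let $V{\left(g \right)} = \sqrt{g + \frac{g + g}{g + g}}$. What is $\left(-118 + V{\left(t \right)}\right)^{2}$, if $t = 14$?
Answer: $\left(118 - \sqrt{15}\right)^{2} \approx 13025.0$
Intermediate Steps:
$V{\left(g \right)} = \sqrt{1 + g}$ ($V{\left(g \right)} = \sqrt{g + \frac{2 g}{2 g}} = \sqrt{g + 2 g \frac{1}{2 g}} = \sqrt{g + 1} = \sqrt{1 + g}$)
$\left(-118 + V{\left(t \right)}\right)^{2} = \left(-118 + \sqrt{1 + 14}\right)^{2} = \left(-118 + \sqrt{15}\right)^{2}$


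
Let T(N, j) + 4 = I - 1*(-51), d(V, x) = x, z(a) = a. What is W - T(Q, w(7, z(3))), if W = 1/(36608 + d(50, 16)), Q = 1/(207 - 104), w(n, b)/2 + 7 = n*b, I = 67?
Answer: -4175135/36624 ≈ -114.00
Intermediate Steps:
w(n, b) = -14 + 2*b*n (w(n, b) = -14 + 2*(n*b) = -14 + 2*(b*n) = -14 + 2*b*n)
Q = 1/103 ≈ 0.0097087
T(N, j) = 114 (T(N, j) = -4 + (67 - 1*(-51)) = -4 + (67 + 51) = -4 + 118 = 114)
W = 1/36624 (W = 1/(36608 + 16) = 1/36624 ≈ 2.7304e-5)
W - T(Q, w(7, z(3))) = 1/36624 - 1*114 = 1/36624 - 114 = -4175135/36624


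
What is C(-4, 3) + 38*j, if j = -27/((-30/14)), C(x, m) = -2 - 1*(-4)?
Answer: 2404/5 ≈ 480.80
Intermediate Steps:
C(x, m) = 2 (C(x, m) = -2 + 4 = 2)
j = 63/5 (j = -27/((-30*1/14)) = -27/(-15/7) = -27*(-7/15) = 63/5 ≈ 12.600)
C(-4, 3) + 38*j = 2 + 38*(63/5) = 2 + 2394/5 = 2404/5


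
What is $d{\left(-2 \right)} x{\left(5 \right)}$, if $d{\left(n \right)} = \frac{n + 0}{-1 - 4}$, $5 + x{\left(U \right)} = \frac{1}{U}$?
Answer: $- \frac{48}{25} \approx -1.92$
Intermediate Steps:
$x{\left(U \right)} = -5 + \frac{1}{U}$
$d{\left(n \right)} = - \frac{n}{5}$ ($d{\left(n \right)} = \frac{n}{-5} = n \left(- \frac{1}{5}\right) = - \frac{n}{5}$)
$d{\left(-2 \right)} x{\left(5 \right)} = \left(- \frac{1}{5}\right) \left(-2\right) \left(-5 + \frac{1}{5}\right) = \frac{2 \left(-5 + \frac{1}{5}\right)}{5} = \frac{2}{5} \left(- \frac{24}{5}\right) = - \frac{48}{25}$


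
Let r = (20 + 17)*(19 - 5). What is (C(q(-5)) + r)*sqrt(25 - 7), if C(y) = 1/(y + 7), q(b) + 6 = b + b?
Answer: 4661*sqrt(2)/3 ≈ 2197.2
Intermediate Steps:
q(b) = -6 + 2*b (q(b) = -6 + (b + b) = -6 + 2*b)
C(y) = 1/(7 + y)
r = 518 (r = 37*14 = 518)
(C(q(-5)) + r)*sqrt(25 - 7) = (1/(7 + (-6 + 2*(-5))) + 518)*sqrt(25 - 7) = (1/(7 + (-6 - 10)) + 518)*sqrt(18) = (1/(7 - 16) + 518)*(3*sqrt(2)) = (1/(-9) + 518)*(3*sqrt(2)) = (-1/9 + 518)*(3*sqrt(2)) = 4661*(3*sqrt(2))/9 = 4661*sqrt(2)/3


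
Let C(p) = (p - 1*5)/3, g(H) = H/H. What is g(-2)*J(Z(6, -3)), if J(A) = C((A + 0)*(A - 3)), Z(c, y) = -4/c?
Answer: -23/27 ≈ -0.85185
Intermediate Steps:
g(H) = 1
C(p) = -5/3 + p/3 (C(p) = (p - 5)*(1/3) = (-5 + p)*(1/3) = -5/3 + p/3)
J(A) = -5/3 + A*(-3 + A)/3 (J(A) = -5/3 + ((A + 0)*(A - 3))/3 = -5/3 + (A*(-3 + A))/3 = -5/3 + A*(-3 + A)/3)
g(-2)*J(Z(6, -3)) = 1*(-5/3 + (-4/6)*(-3 - 4/6)/3) = 1*(-5/3 + (-4*1/6)*(-3 - 4*1/6)/3) = 1*(-5/3 + (1/3)*(-2/3)*(-3 - 2/3)) = 1*(-5/3 + (1/3)*(-2/3)*(-11/3)) = 1*(-5/3 + 22/27) = 1*(-23/27) = -23/27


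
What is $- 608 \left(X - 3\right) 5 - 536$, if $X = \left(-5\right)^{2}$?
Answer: $-67416$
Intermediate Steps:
$X = 25$
$- 608 \left(X - 3\right) 5 - 536 = - 608 \left(25 - 3\right) 5 - 536 = - 608 \cdot 22 \cdot 5 - 536 = \left(-608\right) 110 - 536 = -66880 - 536 = -67416$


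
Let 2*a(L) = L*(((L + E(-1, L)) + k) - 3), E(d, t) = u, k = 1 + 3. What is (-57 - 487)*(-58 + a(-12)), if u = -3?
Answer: -14144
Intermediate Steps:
k = 4
E(d, t) = -3
a(L) = L*(-2 + L)/2 (a(L) = (L*(((L - 3) + 4) - 3))/2 = (L*(((-3 + L) + 4) - 3))/2 = (L*((1 + L) - 3))/2 = (L*(-2 + L))/2 = L*(-2 + L)/2)
(-57 - 487)*(-58 + a(-12)) = (-57 - 487)*(-58 + (½)*(-12)*(-2 - 12)) = -544*(-58 + (½)*(-12)*(-14)) = -544*(-58 + 84) = -544*26 = -14144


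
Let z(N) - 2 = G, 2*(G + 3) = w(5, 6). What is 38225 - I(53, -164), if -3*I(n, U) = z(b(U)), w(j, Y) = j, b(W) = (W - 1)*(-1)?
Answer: 76451/2 ≈ 38226.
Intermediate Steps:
b(W) = 1 - W (b(W) = (-1 + W)*(-1) = 1 - W)
G = -½ (G = -3 + (½)*5 = -3 + 5/2 = -½ ≈ -0.50000)
z(N) = 3/2 (z(N) = 2 - ½ = 3/2)
I(n, U) = -½ (I(n, U) = -⅓*3/2 = -½)
38225 - I(53, -164) = 38225 - 1*(-½) = 38225 + ½ = 76451/2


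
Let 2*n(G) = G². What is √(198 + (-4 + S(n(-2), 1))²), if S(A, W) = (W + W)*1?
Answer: √202 ≈ 14.213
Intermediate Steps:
n(G) = G²/2
S(A, W) = 2*W (S(A, W) = (2*W)*1 = 2*W)
√(198 + (-4 + S(n(-2), 1))²) = √(198 + (-4 + 2*1)²) = √(198 + (-4 + 2)²) = √(198 + (-2)²) = √(198 + 4) = √202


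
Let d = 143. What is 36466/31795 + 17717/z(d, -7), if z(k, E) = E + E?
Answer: -80400213/63590 ≈ -1264.4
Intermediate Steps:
z(k, E) = 2*E
36466/31795 + 17717/z(d, -7) = 36466/31795 + 17717/((2*(-7))) = 36466*(1/31795) + 17717/(-14) = 36466/31795 + 17717*(-1/14) = 36466/31795 - 2531/2 = -80400213/63590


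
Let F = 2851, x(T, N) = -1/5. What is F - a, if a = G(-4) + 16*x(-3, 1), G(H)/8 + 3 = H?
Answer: 14551/5 ≈ 2910.2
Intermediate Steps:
G(H) = -24 + 8*H
x(T, N) = -⅕ (x(T, N) = -1*⅕ = -⅕)
a = -296/5 (a = (-24 + 8*(-4)) + 16*(-⅕) = (-24 - 32) - 16/5 = -56 - 16/5 = -296/5 ≈ -59.200)
F - a = 2851 - 1*(-296/5) = 2851 + 296/5 = 14551/5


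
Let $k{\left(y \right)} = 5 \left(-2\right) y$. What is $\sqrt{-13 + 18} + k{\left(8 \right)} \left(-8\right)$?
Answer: $640 + \sqrt{5} \approx 642.24$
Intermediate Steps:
$k{\left(y \right)} = - 10 y$
$\sqrt{-13 + 18} + k{\left(8 \right)} \left(-8\right) = \sqrt{-13 + 18} + \left(-10\right) 8 \left(-8\right) = \sqrt{5} - -640 = \sqrt{5} + 640 = 640 + \sqrt{5}$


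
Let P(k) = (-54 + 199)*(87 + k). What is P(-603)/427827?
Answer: -24940/142609 ≈ -0.17488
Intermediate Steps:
P(k) = 12615 + 145*k (P(k) = 145*(87 + k) = 12615 + 145*k)
P(-603)/427827 = (12615 + 145*(-603))/427827 = (12615 - 87435)*(1/427827) = -74820*1/427827 = -24940/142609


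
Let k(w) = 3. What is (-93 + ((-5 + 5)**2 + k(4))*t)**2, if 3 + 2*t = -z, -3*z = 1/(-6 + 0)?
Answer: 1371241/144 ≈ 9522.5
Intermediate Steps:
z = 1/18 (z = -1/(3*(-6 + 0)) = -1/3/(-6) = -1/3*(-1/6) = 1/18 ≈ 0.055556)
t = -55/36 (t = -3/2 + (-1*1/18)/2 = -3/2 + (1/2)*(-1/18) = -3/2 - 1/36 = -55/36 ≈ -1.5278)
(-93 + ((-5 + 5)**2 + k(4))*t)**2 = (-93 + ((-5 + 5)**2 + 3)*(-55/36))**2 = (-93 + (0**2 + 3)*(-55/36))**2 = (-93 + (0 + 3)*(-55/36))**2 = (-93 + 3*(-55/36))**2 = (-93 - 55/12)**2 = (-1171/12)**2 = 1371241/144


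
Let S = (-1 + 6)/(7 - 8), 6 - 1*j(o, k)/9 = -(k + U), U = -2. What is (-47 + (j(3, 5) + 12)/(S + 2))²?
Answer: 6084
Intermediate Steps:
j(o, k) = 36 + 9*k (j(o, k) = 54 - (-9)*(k - 2) = 54 - (-9)*(-2 + k) = 54 - 9*(2 - k) = 54 + (-18 + 9*k) = 36 + 9*k)
S = -5 (S = 5/(-1) = 5*(-1) = -5)
(-47 + (j(3, 5) + 12)/(S + 2))² = (-47 + ((36 + 9*5) + 12)/(-5 + 2))² = (-47 + ((36 + 45) + 12)/(-3))² = (-47 + (81 + 12)*(-⅓))² = (-47 + 93*(-⅓))² = (-47 - 31)² = (-78)² = 6084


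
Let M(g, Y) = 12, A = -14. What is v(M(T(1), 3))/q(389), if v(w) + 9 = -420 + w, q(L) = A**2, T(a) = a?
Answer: -417/196 ≈ -2.1276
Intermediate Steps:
q(L) = 196 (q(L) = (-14)**2 = 196)
v(w) = -429 + w (v(w) = -9 + (-420 + w) = -429 + w)
v(M(T(1), 3))/q(389) = (-429 + 12)/196 = -417*1/196 = -417/196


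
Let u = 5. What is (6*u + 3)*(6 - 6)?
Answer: 0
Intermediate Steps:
(6*u + 3)*(6 - 6) = (6*5 + 3)*(6 - 6) = (30 + 3)*0 = 33*0 = 0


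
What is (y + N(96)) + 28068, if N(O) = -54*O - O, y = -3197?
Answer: 19591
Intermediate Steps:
N(O) = -55*O
(y + N(96)) + 28068 = (-3197 - 55*96) + 28068 = (-3197 - 5280) + 28068 = -8477 + 28068 = 19591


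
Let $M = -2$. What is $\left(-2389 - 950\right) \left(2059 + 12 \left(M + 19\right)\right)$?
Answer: $-7556157$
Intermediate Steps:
$\left(-2389 - 950\right) \left(2059 + 12 \left(M + 19\right)\right) = \left(-2389 - 950\right) \left(2059 + 12 \left(-2 + 19\right)\right) = - 3339 \left(2059 + 12 \cdot 17\right) = - 3339 \left(2059 + 204\right) = \left(-3339\right) 2263 = -7556157$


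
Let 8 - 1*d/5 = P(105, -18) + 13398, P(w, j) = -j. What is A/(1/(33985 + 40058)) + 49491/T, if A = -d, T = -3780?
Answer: 694937978967/140 ≈ 4.9638e+9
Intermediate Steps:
d = -67040 (d = 40 - 5*(-1*(-18) + 13398) = 40 - 5*(18 + 13398) = 40 - 5*13416 = 40 - 67080 = -67040)
A = 67040 (A = -1*(-67040) = 67040)
A/(1/(33985 + 40058)) + 49491/T = 67040/(1/(33985 + 40058)) + 49491/(-3780) = 67040/(1/74043) + 49491*(-1/3780) = 67040/(1/74043) - 1833/140 = 67040*74043 - 1833/140 = 4963842720 - 1833/140 = 694937978967/140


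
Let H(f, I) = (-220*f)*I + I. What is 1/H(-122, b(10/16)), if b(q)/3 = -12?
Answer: -1/966276 ≈ -1.0349e-6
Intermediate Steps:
b(q) = -36 (b(q) = 3*(-12) = -36)
H(f, I) = I - 220*I*f (H(f, I) = -220*I*f + I = I - 220*I*f)
1/H(-122, b(10/16)) = 1/(-36*(1 - 220*(-122))) = 1/(-36*(1 + 26840)) = 1/(-36*26841) = 1/(-966276) = -1/966276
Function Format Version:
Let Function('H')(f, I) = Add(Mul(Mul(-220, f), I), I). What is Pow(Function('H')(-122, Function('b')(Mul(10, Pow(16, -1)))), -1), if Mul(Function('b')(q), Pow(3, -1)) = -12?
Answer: Rational(-1, 966276) ≈ -1.0349e-6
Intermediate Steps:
Function('b')(q) = -36 (Function('b')(q) = Mul(3, -12) = -36)
Function('H')(f, I) = Add(I, Mul(-220, I, f)) (Function('H')(f, I) = Add(Mul(-220, I, f), I) = Add(I, Mul(-220, I, f)))
Pow(Function('H')(-122, Function('b')(Mul(10, Pow(16, -1)))), -1) = Pow(Mul(-36, Add(1, Mul(-220, -122))), -1) = Pow(Mul(-36, Add(1, 26840)), -1) = Pow(Mul(-36, 26841), -1) = Pow(-966276, -1) = Rational(-1, 966276)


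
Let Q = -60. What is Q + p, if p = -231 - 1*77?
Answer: -368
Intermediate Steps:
p = -308 (p = -231 - 77 = -308)
Q + p = -60 - 308 = -368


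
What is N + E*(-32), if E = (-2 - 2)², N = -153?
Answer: -665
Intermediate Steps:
E = 16 (E = (-4)² = 16)
N + E*(-32) = -153 + 16*(-32) = -153 - 512 = -665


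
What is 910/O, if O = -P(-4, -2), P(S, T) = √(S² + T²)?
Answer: -91*√5 ≈ -203.48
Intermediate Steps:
O = -2*√5 (O = -√((-4)² + (-2)²) = -√(16 + 4) = -√20 = -2*√5 ≈ -4.4721)
910/O = 910/((-2*√5)) = 910*(-√5/10) = -91*√5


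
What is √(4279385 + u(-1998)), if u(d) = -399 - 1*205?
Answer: √4278781 ≈ 2068.5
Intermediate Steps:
u(d) = -604 (u(d) = -399 - 205 = -604)
√(4279385 + u(-1998)) = √(4279385 - 604) = √4278781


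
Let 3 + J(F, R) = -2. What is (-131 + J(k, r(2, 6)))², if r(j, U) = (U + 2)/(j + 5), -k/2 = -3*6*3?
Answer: 18496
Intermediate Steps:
k = 108 (k = -2*(-3*6)*3 = -(-36)*3 = -2*(-54) = 108)
r(j, U) = (2 + U)/(5 + j)
J(F, R) = -5 (J(F, R) = -3 - 2 = -5)
(-131 + J(k, r(2, 6)))² = (-131 - 5)² = (-136)² = 18496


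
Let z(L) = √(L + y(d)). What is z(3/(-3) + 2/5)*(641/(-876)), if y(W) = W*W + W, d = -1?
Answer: -641*I*√15/4380 ≈ -0.5668*I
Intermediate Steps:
y(W) = W + W² (y(W) = W² + W = W + W²)
z(L) = √L (z(L) = √(L - (1 - 1)) = √(L - 1*0) = √(L + 0) = √L)
z(3/(-3) + 2/5)*(641/(-876)) = √(3/(-3) + 2/5)*(641/(-876)) = √(3*(-⅓) + 2*(⅕))*(641*(-1/876)) = √(-1 + ⅖)*(-641/876) = √(-⅗)*(-641/876) = (I*√15/5)*(-641/876) = -641*I*√15/4380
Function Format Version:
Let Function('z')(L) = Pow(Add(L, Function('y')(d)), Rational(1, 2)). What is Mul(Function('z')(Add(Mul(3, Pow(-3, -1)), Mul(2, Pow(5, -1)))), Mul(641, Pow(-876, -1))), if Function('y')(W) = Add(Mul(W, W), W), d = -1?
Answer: Mul(Rational(-641, 4380), I, Pow(15, Rational(1, 2))) ≈ Mul(-0.56680, I)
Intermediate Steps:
Function('y')(W) = Add(W, Pow(W, 2)) (Function('y')(W) = Add(Pow(W, 2), W) = Add(W, Pow(W, 2)))
Function('z')(L) = Pow(L, Rational(1, 2)) (Function('z')(L) = Pow(Add(L, Mul(-1, Add(1, -1))), Rational(1, 2)) = Pow(Add(L, Mul(-1, 0)), Rational(1, 2)) = Pow(Add(L, 0), Rational(1, 2)) = Pow(L, Rational(1, 2)))
Mul(Function('z')(Add(Mul(3, Pow(-3, -1)), Mul(2, Pow(5, -1)))), Mul(641, Pow(-876, -1))) = Mul(Pow(Add(Mul(3, Pow(-3, -1)), Mul(2, Pow(5, -1))), Rational(1, 2)), Mul(641, Pow(-876, -1))) = Mul(Pow(Add(Mul(3, Rational(-1, 3)), Mul(2, Rational(1, 5))), Rational(1, 2)), Mul(641, Rational(-1, 876))) = Mul(Pow(Add(-1, Rational(2, 5)), Rational(1, 2)), Rational(-641, 876)) = Mul(Pow(Rational(-3, 5), Rational(1, 2)), Rational(-641, 876)) = Mul(Mul(Rational(1, 5), I, Pow(15, Rational(1, 2))), Rational(-641, 876)) = Mul(Rational(-641, 4380), I, Pow(15, Rational(1, 2)))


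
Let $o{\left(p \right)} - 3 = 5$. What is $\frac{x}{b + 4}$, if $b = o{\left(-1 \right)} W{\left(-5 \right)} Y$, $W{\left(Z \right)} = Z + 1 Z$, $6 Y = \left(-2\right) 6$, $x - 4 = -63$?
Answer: $- \frac{59}{164} \approx -0.35976$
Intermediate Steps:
$x = -59$ ($x = 4 - 63 = -59$)
$o{\left(p \right)} = 8$ ($o{\left(p \right)} = 3 + 5 = 8$)
$Y = -2$ ($Y = \frac{\left(-2\right) 6}{6} = \frac{1}{6} \left(-12\right) = -2$)
$W{\left(Z \right)} = 2 Z$ ($W{\left(Z \right)} = Z + Z = 2 Z$)
$b = 160$ ($b = 8 \cdot 2 \left(-5\right) \left(-2\right) = 8 \left(-10\right) \left(-2\right) = \left(-80\right) \left(-2\right) = 160$)
$\frac{x}{b + 4} = \frac{1}{160 + 4} \left(-59\right) = \frac{1}{164} \left(-59\right) = - \frac{59}{164}$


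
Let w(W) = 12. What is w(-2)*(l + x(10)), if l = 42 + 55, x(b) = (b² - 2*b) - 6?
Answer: 2052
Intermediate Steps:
x(b) = -6 + b² - 2*b
l = 97
w(-2)*(l + x(10)) = 12*(97 + (-6 + 10² - 2*10)) = 12*(97 + (-6 + 100 - 20)) = 12*(97 + 74) = 12*171 = 2052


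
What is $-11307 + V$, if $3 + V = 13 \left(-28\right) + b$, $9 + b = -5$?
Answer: $-11688$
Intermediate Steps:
$b = -14$ ($b = -9 - 5 = -14$)
$V = -381$ ($V = -3 + \left(13 \left(-28\right) - 14\right) = -3 - 378 = -381$)
$-11307 + V = -11307 - 381 = -11688$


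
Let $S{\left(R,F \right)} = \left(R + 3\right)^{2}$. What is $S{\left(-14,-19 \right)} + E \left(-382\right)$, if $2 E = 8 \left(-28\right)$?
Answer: $42905$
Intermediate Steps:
$E = -112$ ($E = \frac{8 \left(-28\right)}{2} = \frac{1}{2} \left(-224\right) = -112$)
$S{\left(R,F \right)} = \left(3 + R\right)^{2}$
$S{\left(-14,-19 \right)} + E \left(-382\right) = \left(3 - 14\right)^{2} - -42784 = \left(-11\right)^{2} + 42784 = 121 + 42784 = 42905$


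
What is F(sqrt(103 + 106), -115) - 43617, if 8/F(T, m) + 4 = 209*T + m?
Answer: -49697035213/1139396 + 209*sqrt(209)/1139396 ≈ -43617.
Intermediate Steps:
F(T, m) = 8/(-4 + m + 209*T) (F(T, m) = 8/(-4 + (209*T + m)) = 8/(-4 + (m + 209*T)) = 8/(-4 + m + 209*T))
F(sqrt(103 + 106), -115) - 43617 = 8/(-4 - 115 + 209*sqrt(103 + 106)) - 43617 = 8/(-4 - 115 + 209*sqrt(209)) - 43617 = 8/(-119 + 209*sqrt(209)) - 43617 = -43617 + 8/(-119 + 209*sqrt(209))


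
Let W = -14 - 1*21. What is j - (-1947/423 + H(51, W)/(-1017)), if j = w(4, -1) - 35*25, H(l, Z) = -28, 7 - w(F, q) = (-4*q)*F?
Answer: -42035621/47799 ≈ -879.42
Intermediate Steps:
w(F, q) = 7 + 4*F*q (w(F, q) = 7 - (-4*q)*F = 7 - (-4)*F*q = 7 + 4*F*q)
W = -35 (W = -14 - 21 = -35)
j = -884 (j = (7 + 4*4*(-1)) - 35*25 = (7 - 16) - 875 = -9 - 875 = -884)
j - (-1947/423 + H(51, W)/(-1017)) = -884 - (-1947/423 - 28/(-1017)) = -884 - (-1947*1/423 - 28*(-1/1017)) = -884 - (-649/141 + 28/1017) = -884 - 1*(-218695/47799) = -884 + 218695/47799 = -42035621/47799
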